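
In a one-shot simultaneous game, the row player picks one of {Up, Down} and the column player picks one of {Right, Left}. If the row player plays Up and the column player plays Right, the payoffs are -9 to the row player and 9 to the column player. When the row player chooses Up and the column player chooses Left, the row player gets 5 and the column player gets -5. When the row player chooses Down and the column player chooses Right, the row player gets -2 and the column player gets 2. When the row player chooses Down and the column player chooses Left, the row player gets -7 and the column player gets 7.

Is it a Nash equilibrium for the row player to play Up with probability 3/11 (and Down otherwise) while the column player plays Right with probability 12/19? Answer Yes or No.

No

Given the row player's mix p = 3/11, the column player's payoff from Right is 43/11 but from Left is 41/11. The column player strictly prefers Right, so the column player would not mix.
So the proposed profile is not a Nash equilibrium.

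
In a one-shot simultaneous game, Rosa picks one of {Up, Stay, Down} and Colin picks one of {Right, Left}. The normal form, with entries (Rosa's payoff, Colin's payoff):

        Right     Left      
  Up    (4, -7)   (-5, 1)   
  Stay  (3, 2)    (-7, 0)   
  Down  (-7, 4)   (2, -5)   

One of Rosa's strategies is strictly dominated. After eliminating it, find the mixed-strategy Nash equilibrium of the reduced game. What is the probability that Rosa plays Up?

p = 9/17

Rosa's strategy Stay is strictly dominated by Up: 4 > 3 and -5 > -7. Eliminate Stay.
Colin's indifference between Right and Left determines Rosa's mixing probability p:
  Colin's payoff from Right: p·(-7) + (1−p)·4 = -11p + 4
  Colin's payoff from Left: p·1 + (1−p)·(-5) = 6p - 5
  -11p + 4 = 6p - 5  ⇒  -17p = -9  ⇒  p = 9/17.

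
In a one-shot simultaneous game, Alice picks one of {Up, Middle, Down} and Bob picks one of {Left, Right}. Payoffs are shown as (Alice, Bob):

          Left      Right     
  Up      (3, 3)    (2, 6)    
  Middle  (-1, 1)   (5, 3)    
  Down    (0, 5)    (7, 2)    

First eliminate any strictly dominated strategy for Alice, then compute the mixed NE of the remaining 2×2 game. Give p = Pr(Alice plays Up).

Alice's strategy Middle is strictly dominated by Down: 0 > -1 and 7 > 5. Eliminate Middle.
Set Bob's expected payoff from Left equal to that from Right:
  Bob's payoff from Left: p·3 + (1−p)·5 = -2p + 5
  Bob's payoff from Right: p·6 + (1−p)·2 = 4p + 2
  -2p + 5 = 4p + 2  ⇒  -6p = -3  ⇒  p = 1/2.

p = 1/2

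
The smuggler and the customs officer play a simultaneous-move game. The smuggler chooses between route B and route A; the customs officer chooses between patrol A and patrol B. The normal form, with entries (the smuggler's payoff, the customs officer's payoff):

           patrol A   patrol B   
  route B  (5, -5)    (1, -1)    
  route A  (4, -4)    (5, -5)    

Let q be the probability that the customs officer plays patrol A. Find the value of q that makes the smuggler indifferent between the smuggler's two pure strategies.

Set the smuggler's expected payoff from route B equal to that from route A:
  the smuggler's payoff to route B: q·5 + (1−q)·1 = 4q + 1
  the smuggler's payoff to route A: q·4 + (1−q)·5 = -q + 5
  4q + 1 = -q + 5  ⇒  5q = 4  ⇒  q = 4/5.

q = 4/5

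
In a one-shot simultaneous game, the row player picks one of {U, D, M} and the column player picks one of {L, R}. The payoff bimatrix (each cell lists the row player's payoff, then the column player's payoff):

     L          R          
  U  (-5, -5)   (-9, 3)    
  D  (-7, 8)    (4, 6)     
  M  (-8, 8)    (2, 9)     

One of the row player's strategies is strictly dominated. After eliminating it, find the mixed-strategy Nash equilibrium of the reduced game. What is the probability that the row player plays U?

The row player's strategy M is strictly dominated by D: -7 > -8 and 4 > 2. Eliminate M.
In a mixed equilibrium the column player is indifferent between L and R; this condition fixes p.
  the column player's expected payoff from L: p·(-5) + (1−p)·8 = -13p + 8
  the column player's expected payoff from R: p·3 + (1−p)·6 = -3p + 6
  -13p + 8 = -3p + 6  ⇒  -10p = -2  ⇒  p = 1/5.

p = 1/5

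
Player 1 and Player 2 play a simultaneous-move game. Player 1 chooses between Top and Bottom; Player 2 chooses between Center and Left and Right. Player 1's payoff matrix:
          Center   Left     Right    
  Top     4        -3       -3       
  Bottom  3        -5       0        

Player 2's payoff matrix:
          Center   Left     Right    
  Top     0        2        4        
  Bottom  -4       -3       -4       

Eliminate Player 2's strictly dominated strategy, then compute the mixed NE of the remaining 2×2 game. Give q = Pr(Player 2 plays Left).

q = 3/5

Player 2's strategy Center is strictly dominated by Left: 2 > 0 and -3 > -4. Eliminate Center.
Player 1's indifference between Top and Bottom determines Player 2's mixing probability q:
  Player 1's payoff from Top: q·(-3) + (1−q)·(-3) = -3
  Player 1's payoff from Bottom: q·(-5) + (1−q)·0 = -5q
  -3 = -5q  ⇒  5q = 3  ⇒  q = 3/5.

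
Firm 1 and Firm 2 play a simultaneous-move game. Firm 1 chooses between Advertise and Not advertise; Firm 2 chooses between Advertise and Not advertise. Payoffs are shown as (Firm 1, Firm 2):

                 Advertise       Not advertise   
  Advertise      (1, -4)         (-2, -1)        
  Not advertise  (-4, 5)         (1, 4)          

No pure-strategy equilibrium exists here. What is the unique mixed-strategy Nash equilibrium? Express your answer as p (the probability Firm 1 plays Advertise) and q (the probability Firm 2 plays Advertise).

p = 1/4, q = 3/8

Set Firm 2's expected payoff from Advertise equal to that from Not advertise:
  Firm 2's payoff from Advertise: p·(-4) + (1−p)·5 = -9p + 5
  Firm 2's payoff from Not advertise: p·(-1) + (1−p)·4 = -5p + 4
  -9p + 5 = -5p + 4  ⇒  -4p = -1  ⇒  p = 1/4.
Firm 2's mix must leave Firm 1 indifferent between Advertise and Not advertise.
  Firm 1's payoff from Advertise: q·1 + (1−q)·(-2) = 3q - 2
  Firm 1's payoff from Not advertise: q·(-4) + (1−q)·1 = -5q + 1
  3q - 2 = -5q + 1  ⇒  8q = 3  ⇒  q = 3/8.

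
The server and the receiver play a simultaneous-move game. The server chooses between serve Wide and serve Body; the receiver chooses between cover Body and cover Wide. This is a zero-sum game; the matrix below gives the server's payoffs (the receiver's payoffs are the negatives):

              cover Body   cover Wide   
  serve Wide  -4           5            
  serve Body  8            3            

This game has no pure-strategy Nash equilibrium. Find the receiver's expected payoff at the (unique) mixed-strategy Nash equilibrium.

In a mixed equilibrium the receiver is indifferent between cover Body and cover Wide; this condition fixes p.
  the receiver's payoff to cover Body: p·4 + (1−p)·(-8) = 12p - 8
  the receiver's payoff to cover Wide: p·(-5) + (1−p)·(-3) = -2p - 3
  12p - 8 = -2p - 3  ⇒  14p = 5  ⇒  p = 5/14.
At equilibrium the receiver is indifferent across columns, so the receiver's payoff equals the payoff from cover Body: (5/14)·4 + (9/14)·(-8) = -26/7.

-26/7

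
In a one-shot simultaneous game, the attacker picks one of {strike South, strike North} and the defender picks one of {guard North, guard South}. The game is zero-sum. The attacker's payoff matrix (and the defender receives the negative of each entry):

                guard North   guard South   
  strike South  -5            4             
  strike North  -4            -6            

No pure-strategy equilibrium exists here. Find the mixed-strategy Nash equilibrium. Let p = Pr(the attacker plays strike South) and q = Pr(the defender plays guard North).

p = 2/11, q = 10/11

Set the defender's expected payoff from guard North equal to that from guard South:
  the defender's payoff to guard North: p·5 + (1−p)·4 = p + 4
  the defender's payoff to guard South: p·(-4) + (1−p)·6 = -10p + 6
  p + 4 = -10p + 6  ⇒  11p = 2  ⇒  p = 2/11.
Set the attacker's expected payoff from strike South equal to that from strike North:
  the attacker's payoff from strike South: q·(-5) + (1−q)·4 = -9q + 4
  the attacker's payoff from strike North: q·(-4) + (1−q)·(-6) = 2q - 6
  -9q + 4 = 2q - 6  ⇒  -11q = -10  ⇒  q = 10/11.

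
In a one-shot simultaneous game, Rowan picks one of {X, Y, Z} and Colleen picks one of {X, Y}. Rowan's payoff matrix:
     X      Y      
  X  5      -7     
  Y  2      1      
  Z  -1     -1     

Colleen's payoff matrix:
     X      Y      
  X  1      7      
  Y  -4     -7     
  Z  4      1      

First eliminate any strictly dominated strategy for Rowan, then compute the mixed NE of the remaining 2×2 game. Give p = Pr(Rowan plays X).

Rowan's strategy Z is strictly dominated by Y: 2 > -1 and 1 > -1. Eliminate Z.
Rowan's mix must leave Colleen indifferent between X and Y.
  Colleen's payoff to X: p·1 + (1−p)·(-4) = 5p - 4
  Colleen's payoff to Y: p·7 + (1−p)·(-7) = 14p - 7
  5p - 4 = 14p - 7  ⇒  -9p = -3  ⇒  p = 1/3.

p = 1/3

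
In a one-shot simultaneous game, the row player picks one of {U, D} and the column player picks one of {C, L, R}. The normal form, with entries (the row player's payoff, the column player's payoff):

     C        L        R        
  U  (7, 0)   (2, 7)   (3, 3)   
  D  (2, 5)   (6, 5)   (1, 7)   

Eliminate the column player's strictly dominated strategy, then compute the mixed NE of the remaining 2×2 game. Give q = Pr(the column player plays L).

The column player's strategy C is strictly dominated by R: 3 > 0 and 7 > 5. Eliminate C.
For the row player to be willing to mix, the row player must be indifferent between U and D, which pins down the column player's mix.
  the row player's payoff from U: q·2 + (1−q)·3 = -q + 3
  the row player's payoff from D: q·6 + (1−q)·1 = 5q + 1
  -q + 3 = 5q + 1  ⇒  -6q = -2  ⇒  q = 1/3.

q = 1/3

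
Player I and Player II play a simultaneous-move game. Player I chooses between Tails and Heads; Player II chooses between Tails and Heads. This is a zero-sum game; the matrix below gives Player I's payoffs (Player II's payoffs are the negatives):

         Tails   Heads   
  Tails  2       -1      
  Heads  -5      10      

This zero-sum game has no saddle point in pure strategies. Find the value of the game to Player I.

v = 5/6

Set Player I's expected payoff from Tails equal to that from Heads:
  Player I's expected payoff from Tails: q·2 + (1−q)·(-1) = 3q - 1
  Player I's expected payoff from Heads: q·(-5) + (1−q)·10 = -15q + 10
  3q - 1 = -15q + 10  ⇒  18q = 11  ⇒  q = 11/18.
The value is Player I's expected payoff against this mix (using Tails): (11/18)·2 + (7/18)·(-1) = 5/6.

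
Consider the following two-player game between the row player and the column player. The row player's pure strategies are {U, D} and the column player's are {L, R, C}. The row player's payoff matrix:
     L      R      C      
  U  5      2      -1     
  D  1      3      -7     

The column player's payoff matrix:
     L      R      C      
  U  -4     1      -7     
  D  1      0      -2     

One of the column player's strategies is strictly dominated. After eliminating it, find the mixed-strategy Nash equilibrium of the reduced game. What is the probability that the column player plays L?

The column player's strategy C is strictly dominated by L: -4 > -7 and 1 > -2. Eliminate C.
The row player's indifference between U and D determines the column player's mixing probability q:
  the row player's payoff to U: q·5 + (1−q)·2 = 3q + 2
  the row player's payoff to D: q·1 + (1−q)·3 = -2q + 3
  3q + 2 = -2q + 3  ⇒  5q = 1  ⇒  q = 1/5.

q = 1/5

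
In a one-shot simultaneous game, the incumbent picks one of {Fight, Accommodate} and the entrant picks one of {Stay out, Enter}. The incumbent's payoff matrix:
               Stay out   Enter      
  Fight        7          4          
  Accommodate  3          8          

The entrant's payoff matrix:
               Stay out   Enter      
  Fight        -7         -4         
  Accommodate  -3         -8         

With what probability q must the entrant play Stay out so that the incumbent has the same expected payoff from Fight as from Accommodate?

q = 1/2

Set the incumbent's expected payoff from Fight equal to that from Accommodate:
  the incumbent's expected payoff from Fight: q·7 + (1−q)·4 = 3q + 4
  the incumbent's expected payoff from Accommodate: q·3 + (1−q)·8 = -5q + 8
  3q + 4 = -5q + 8  ⇒  8q = 4  ⇒  q = 1/2.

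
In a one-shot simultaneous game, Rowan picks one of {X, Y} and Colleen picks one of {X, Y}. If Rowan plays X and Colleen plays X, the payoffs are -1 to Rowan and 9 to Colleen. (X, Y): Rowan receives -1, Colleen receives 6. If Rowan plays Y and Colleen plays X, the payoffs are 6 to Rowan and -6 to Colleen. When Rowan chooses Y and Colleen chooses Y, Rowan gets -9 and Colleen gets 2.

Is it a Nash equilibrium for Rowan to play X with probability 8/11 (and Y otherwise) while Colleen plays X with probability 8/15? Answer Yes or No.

Yes

Check Colleen's indifference given Rowan's mix p = 8/11:
  payoff from X = 54/11; payoff from Y = 54/11 — equal.
Check Rowan's indifference given Colleen's mix q = 8/15:
  payoff from X = -1; payoff from Y = -1 — equal.
Both players are indifferent, so neither can profitably deviate.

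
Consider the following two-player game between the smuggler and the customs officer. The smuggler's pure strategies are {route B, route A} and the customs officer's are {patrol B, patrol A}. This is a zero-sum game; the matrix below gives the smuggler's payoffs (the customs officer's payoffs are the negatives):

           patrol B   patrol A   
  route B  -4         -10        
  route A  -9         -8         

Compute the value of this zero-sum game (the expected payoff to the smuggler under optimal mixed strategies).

v = -58/7

The customs officer's mix must leave the smuggler indifferent between route B and route A.
  the smuggler's payoff to route B: q·(-4) + (1−q)·(-10) = 6q - 10
  the smuggler's payoff to route A: q·(-9) + (1−q)·(-8) = -q - 8
  6q - 10 = -q - 8  ⇒  7q = 2  ⇒  q = 2/7.
The value is the smuggler's expected payoff against this mix (using route B): (2/7)·(-4) + (5/7)·(-10) = -58/7.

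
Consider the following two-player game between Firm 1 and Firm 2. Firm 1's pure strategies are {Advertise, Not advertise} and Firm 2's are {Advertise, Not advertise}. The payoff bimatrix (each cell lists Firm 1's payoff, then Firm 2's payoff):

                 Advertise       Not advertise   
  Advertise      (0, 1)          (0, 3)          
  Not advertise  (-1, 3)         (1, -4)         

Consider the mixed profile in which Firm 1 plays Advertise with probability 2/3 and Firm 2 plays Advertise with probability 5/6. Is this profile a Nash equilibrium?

Given Firm 1's mix p = 2/3, Firm 2's payoff from Advertise is 5/3 but from Not advertise is 2/3. Firm 2 strictly prefers Advertise, so Firm 2 would not mix.
So the proposed profile is not a Nash equilibrium.

No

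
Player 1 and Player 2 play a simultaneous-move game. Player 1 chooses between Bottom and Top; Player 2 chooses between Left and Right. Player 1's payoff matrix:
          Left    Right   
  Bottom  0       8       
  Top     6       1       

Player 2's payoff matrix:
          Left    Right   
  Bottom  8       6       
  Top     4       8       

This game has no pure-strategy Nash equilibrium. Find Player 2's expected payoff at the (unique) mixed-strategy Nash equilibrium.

20/3

Set Player 2's expected payoff from Left equal to that from Right:
  Player 2's expected payoff from Left: p·8 + (1−p)·4 = 4p + 4
  Player 2's expected payoff from Right: p·6 + (1−p)·8 = -2p + 8
  4p + 4 = -2p + 8  ⇒  6p = 4  ⇒  p = 2/3.
At equilibrium Player 2 is indifferent across columns, so Player 2's payoff equals the payoff from Left: (2/3)·8 + (1/3)·4 = 20/3.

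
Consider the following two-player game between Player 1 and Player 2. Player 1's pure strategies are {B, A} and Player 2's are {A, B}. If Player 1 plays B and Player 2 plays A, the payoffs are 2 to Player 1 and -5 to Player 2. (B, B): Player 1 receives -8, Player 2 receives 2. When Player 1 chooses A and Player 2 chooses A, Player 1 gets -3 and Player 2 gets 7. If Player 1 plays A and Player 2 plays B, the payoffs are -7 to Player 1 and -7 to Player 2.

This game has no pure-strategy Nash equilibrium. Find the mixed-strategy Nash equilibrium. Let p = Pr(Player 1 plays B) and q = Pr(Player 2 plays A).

Player 2's indifference between A and B determines Player 1's mixing probability p:
  Player 2's payoff to A: p·(-5) + (1−p)·7 = -12p + 7
  Player 2's payoff to B: p·2 + (1−p)·(-7) = 9p - 7
  -12p + 7 = 9p - 7  ⇒  -21p = -14  ⇒  p = 2/3.
Player 1's indifference between B and A determines Player 2's mixing probability q:
  Player 1's expected payoff from B: q·2 + (1−q)·(-8) = 10q - 8
  Player 1's expected payoff from A: q·(-3) + (1−q)·(-7) = 4q - 7
  10q - 8 = 4q - 7  ⇒  6q = 1  ⇒  q = 1/6.

p = 2/3, q = 1/6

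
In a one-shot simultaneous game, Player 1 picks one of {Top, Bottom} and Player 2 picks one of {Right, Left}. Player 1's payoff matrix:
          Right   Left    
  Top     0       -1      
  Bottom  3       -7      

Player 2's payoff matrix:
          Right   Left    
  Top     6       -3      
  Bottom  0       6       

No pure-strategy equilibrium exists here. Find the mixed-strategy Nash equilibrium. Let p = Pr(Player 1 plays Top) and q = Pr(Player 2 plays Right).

In a mixed equilibrium Player 2 is indifferent between Right and Left; this condition fixes p.
  Player 2's payoff from Right: p·6 + (1−p)·0 = 6p
  Player 2's payoff from Left: p·(-3) + (1−p)·6 = -9p + 6
  6p = -9p + 6  ⇒  15p = 6  ⇒  p = 2/5.
For Player 1 to be willing to mix, Player 1 must be indifferent between Top and Bottom, which pins down Player 2's mix.
  Player 1's payoff from Top: q·0 + (1−q)·(-1) = q - 1
  Player 1's payoff from Bottom: q·3 + (1−q)·(-7) = 10q - 7
  q - 1 = 10q - 7  ⇒  -9q = -6  ⇒  q = 2/3.

p = 2/5, q = 2/3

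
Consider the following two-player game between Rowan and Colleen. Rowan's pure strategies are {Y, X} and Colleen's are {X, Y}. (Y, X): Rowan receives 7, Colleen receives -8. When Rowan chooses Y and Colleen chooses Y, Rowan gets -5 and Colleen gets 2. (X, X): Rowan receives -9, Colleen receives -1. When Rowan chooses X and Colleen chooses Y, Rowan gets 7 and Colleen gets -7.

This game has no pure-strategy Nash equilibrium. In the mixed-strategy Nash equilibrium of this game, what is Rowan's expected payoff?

Set Rowan's expected payoff from Y equal to that from X:
  Rowan's expected payoff from Y: q·7 + (1−q)·(-5) = 12q - 5
  Rowan's expected payoff from X: q·(-9) + (1−q)·7 = -16q + 7
  12q - 5 = -16q + 7  ⇒  28q = 12  ⇒  q = 3/7.
At equilibrium Rowan is indifferent across rows, so Rowan's payoff equals the payoff from Y: (3/7)·7 + (4/7)·(-5) = 1/7.

1/7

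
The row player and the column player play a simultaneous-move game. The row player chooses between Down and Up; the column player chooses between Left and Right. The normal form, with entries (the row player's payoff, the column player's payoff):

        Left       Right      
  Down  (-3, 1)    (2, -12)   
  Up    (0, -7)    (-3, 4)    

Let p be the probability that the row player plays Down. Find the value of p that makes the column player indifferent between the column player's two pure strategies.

p = 11/24

The column player's indifference between Left and Right determines the row player's mixing probability p:
  the column player's expected payoff from Left: p·1 + (1−p)·(-7) = 8p - 7
  the column player's expected payoff from Right: p·(-12) + (1−p)·4 = -16p + 4
  8p - 7 = -16p + 4  ⇒  24p = 11  ⇒  p = 11/24.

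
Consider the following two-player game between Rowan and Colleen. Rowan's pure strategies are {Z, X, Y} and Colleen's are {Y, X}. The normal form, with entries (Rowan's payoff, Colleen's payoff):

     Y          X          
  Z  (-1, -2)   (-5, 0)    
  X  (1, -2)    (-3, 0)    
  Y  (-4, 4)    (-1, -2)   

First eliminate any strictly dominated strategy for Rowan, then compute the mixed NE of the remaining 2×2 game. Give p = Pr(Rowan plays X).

Rowan's strategy Z is strictly dominated by X: 1 > -1 and -3 > -5. Eliminate Z.
In a mixed equilibrium Colleen is indifferent between Y and X; this condition fixes p.
  Colleen's payoff from Y: p·(-2) + (1−p)·4 = -6p + 4
  Colleen's payoff from X: p·0 + (1−p)·(-2) = 2p - 2
  -6p + 4 = 2p - 2  ⇒  -8p = -6  ⇒  p = 3/4.

p = 3/4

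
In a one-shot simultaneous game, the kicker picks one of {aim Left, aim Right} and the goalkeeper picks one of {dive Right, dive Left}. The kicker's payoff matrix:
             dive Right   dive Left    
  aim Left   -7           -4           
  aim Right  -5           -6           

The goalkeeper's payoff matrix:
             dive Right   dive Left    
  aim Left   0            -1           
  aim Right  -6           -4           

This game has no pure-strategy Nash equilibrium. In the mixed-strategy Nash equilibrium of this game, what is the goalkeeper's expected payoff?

The kicker's mix must leave the goalkeeper indifferent between dive Right and dive Left.
  the goalkeeper's payoff to dive Right: p·0 + (1−p)·(-6) = 6p - 6
  the goalkeeper's payoff to dive Left: p·(-1) + (1−p)·(-4) = 3p - 4
  6p - 6 = 3p - 4  ⇒  3p = 2  ⇒  p = 2/3.
At equilibrium the goalkeeper is indifferent across columns, so the goalkeeper's payoff equals the payoff from dive Right: (2/3)·0 + (1/3)·(-6) = -2.

-2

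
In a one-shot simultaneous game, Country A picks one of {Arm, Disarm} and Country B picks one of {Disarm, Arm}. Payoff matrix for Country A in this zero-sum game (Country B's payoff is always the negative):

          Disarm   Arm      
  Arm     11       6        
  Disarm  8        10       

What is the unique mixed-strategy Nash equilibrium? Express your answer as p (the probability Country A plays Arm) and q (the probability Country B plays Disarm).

For Country B to be willing to mix, Country B must be indifferent between Disarm and Arm, which pins down Country A's mix.
  Country B's expected payoff from Disarm: p·(-11) + (1−p)·(-8) = -3p - 8
  Country B's expected payoff from Arm: p·(-6) + (1−p)·(-10) = 4p - 10
  -3p - 8 = 4p - 10  ⇒  -7p = -2  ⇒  p = 2/7.
Set Country A's expected payoff from Arm equal to that from Disarm:
  Country A's payoff to Arm: q·11 + (1−q)·6 = 5q + 6
  Country A's payoff to Disarm: q·8 + (1−q)·10 = -2q + 10
  5q + 6 = -2q + 10  ⇒  7q = 4  ⇒  q = 4/7.

p = 2/7, q = 4/7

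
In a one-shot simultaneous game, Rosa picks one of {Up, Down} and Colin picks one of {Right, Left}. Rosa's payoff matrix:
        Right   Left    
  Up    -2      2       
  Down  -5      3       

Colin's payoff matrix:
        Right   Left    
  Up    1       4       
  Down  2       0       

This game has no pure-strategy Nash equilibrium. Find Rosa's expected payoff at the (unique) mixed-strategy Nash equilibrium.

Rosa's indifference between Up and Down determines Colin's mixing probability q:
  Rosa's payoff from Up: q·(-2) + (1−q)·2 = -4q + 2
  Rosa's payoff from Down: q·(-5) + (1−q)·3 = -8q + 3
  -4q + 2 = -8q + 3  ⇒  4q = 1  ⇒  q = 1/4.
At equilibrium Rosa is indifferent across rows, so Rosa's payoff equals the payoff from Up: (1/4)·(-2) + (3/4)·2 = 1.

1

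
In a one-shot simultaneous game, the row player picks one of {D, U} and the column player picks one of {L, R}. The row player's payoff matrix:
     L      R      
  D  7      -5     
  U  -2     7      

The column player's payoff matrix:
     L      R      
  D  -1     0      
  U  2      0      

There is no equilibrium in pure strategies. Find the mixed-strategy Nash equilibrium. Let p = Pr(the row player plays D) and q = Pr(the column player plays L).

p = 2/3, q = 4/7

The column player's indifference between L and R determines the row player's mixing probability p:
  the column player's payoff from L: p·(-1) + (1−p)·2 = -3p + 2
  the column player's payoff from R: p·0 + (1−p)·0 = 0
  -3p + 2 = 0  ⇒  -3p = -2  ⇒  p = 2/3.
For the row player to be willing to mix, the row player must be indifferent between D and U, which pins down the column player's mix.
  the row player's payoff from D: q·7 + (1−q)·(-5) = 12q - 5
  the row player's payoff from U: q·(-2) + (1−q)·7 = -9q + 7
  12q - 5 = -9q + 7  ⇒  21q = 12  ⇒  q = 4/7.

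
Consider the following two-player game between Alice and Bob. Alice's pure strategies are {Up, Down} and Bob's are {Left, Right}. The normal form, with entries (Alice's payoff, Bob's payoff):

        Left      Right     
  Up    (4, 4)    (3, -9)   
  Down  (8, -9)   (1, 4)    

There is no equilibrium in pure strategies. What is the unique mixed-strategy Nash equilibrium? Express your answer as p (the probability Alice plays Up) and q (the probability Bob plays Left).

Alice's mix must leave Bob indifferent between Left and Right.
  Bob's payoff from Left: p·4 + (1−p)·(-9) = 13p - 9
  Bob's payoff from Right: p·(-9) + (1−p)·4 = -13p + 4
  13p - 9 = -13p + 4  ⇒  26p = 13  ⇒  p = 1/2.
Set Alice's expected payoff from Up equal to that from Down:
  Alice's payoff from Up: q·4 + (1−q)·3 = q + 3
  Alice's payoff from Down: q·8 + (1−q)·1 = 7q + 1
  q + 3 = 7q + 1  ⇒  -6q = -2  ⇒  q = 1/3.

p = 1/2, q = 1/3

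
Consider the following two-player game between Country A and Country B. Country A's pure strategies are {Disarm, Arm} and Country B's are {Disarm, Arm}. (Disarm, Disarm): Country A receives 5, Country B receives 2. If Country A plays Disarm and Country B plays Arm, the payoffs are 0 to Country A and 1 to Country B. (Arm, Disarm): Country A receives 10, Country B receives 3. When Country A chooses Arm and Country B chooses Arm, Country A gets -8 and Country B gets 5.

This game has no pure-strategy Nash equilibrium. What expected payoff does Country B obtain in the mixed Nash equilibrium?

7/3

Country A's mix must leave Country B indifferent between Disarm and Arm.
  Country B's payoff to Disarm: p·2 + (1−p)·3 = -p + 3
  Country B's payoff to Arm: p·1 + (1−p)·5 = -4p + 5
  -p + 3 = -4p + 5  ⇒  3p = 2  ⇒  p = 2/3.
At equilibrium Country B is indifferent across columns, so Country B's payoff equals the payoff from Disarm: (2/3)·2 + (1/3)·3 = 7/3.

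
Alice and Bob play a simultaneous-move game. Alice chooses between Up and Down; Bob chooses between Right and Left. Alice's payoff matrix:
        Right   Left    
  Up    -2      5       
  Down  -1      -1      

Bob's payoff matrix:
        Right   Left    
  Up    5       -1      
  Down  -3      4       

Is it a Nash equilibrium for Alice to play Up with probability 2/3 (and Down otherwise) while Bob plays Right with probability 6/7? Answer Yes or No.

Given Alice's mix p = 2/3, Bob's payoff from Right is 7/3 but from Left is 2/3. Bob strictly prefers Right, so Bob would not mix.
So the proposed profile is not a Nash equilibrium.

No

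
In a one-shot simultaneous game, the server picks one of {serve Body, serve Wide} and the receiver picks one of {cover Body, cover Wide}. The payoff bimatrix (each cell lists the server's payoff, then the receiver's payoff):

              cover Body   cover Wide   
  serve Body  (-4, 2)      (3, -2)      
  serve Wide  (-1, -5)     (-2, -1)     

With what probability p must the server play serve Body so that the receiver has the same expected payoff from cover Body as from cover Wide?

p = 1/2

The server's mix must leave the receiver indifferent between cover Body and cover Wide.
  the receiver's payoff to cover Body: p·2 + (1−p)·(-5) = 7p - 5
  the receiver's payoff to cover Wide: p·(-2) + (1−p)·(-1) = -p - 1
  7p - 5 = -p - 1  ⇒  8p = 4  ⇒  p = 1/2.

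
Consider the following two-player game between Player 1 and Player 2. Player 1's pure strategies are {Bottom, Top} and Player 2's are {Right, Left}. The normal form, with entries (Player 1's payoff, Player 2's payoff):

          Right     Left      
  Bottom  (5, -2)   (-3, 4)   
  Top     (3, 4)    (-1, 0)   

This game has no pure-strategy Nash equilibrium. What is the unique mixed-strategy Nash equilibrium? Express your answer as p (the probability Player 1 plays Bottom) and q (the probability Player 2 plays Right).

p = 2/5, q = 1/2

Player 1's mix must leave Player 2 indifferent between Right and Left.
  Player 2's expected payoff from Right: p·(-2) + (1−p)·4 = -6p + 4
  Player 2's expected payoff from Left: p·4 + (1−p)·0 = 4p
  -6p + 4 = 4p  ⇒  -10p = -4  ⇒  p = 2/5.
In a mixed equilibrium Player 1 is indifferent between Bottom and Top; this condition fixes q.
  Player 1's payoff to Bottom: q·5 + (1−q)·(-3) = 8q - 3
  Player 1's payoff to Top: q·3 + (1−q)·(-1) = 4q - 1
  8q - 3 = 4q - 1  ⇒  4q = 2  ⇒  q = 1/2.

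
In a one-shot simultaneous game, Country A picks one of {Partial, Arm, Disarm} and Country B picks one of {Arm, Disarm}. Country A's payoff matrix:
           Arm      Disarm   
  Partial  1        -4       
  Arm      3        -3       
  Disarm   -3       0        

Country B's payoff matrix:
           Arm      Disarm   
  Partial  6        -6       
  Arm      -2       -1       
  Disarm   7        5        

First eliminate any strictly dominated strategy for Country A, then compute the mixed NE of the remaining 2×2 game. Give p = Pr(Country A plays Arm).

p = 2/3

Country A's strategy Partial is strictly dominated by Arm: 3 > 1 and -3 > -4. Eliminate Partial.
For Country B to be willing to mix, Country B must be indifferent between Arm and Disarm, which pins down Country A's mix.
  Country B's expected payoff from Arm: p·(-2) + (1−p)·7 = -9p + 7
  Country B's expected payoff from Disarm: p·(-1) + (1−p)·5 = -6p + 5
  -9p + 7 = -6p + 5  ⇒  -3p = -2  ⇒  p = 2/3.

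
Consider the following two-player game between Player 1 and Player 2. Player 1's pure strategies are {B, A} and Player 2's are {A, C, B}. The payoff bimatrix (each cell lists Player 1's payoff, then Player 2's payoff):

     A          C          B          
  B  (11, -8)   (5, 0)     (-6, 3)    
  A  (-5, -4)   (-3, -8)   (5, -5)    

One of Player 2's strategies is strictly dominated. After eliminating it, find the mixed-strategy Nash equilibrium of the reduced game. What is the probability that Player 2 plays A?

Player 2's strategy C is strictly dominated by B: 3 > 0 and -5 > -8. Eliminate C.
For Player 1 to be willing to mix, Player 1 must be indifferent between B and A, which pins down Player 2's mix.
  Player 1's payoff to B: q·11 + (1−q)·(-6) = 17q - 6
  Player 1's payoff to A: q·(-5) + (1−q)·5 = -10q + 5
  17q - 6 = -10q + 5  ⇒  27q = 11  ⇒  q = 11/27.

q = 11/27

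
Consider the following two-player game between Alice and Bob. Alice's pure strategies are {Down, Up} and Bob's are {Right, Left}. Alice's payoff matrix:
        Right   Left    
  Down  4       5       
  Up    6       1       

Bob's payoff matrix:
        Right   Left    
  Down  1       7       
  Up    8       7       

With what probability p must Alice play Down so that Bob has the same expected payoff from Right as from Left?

In a mixed equilibrium Bob is indifferent between Right and Left; this condition fixes p.
  Bob's payoff to Right: p·1 + (1−p)·8 = -7p + 8
  Bob's payoff to Left: p·7 + (1−p)·7 = 7
  -7p + 8 = 7  ⇒  -7p = -1  ⇒  p = 1/7.

p = 1/7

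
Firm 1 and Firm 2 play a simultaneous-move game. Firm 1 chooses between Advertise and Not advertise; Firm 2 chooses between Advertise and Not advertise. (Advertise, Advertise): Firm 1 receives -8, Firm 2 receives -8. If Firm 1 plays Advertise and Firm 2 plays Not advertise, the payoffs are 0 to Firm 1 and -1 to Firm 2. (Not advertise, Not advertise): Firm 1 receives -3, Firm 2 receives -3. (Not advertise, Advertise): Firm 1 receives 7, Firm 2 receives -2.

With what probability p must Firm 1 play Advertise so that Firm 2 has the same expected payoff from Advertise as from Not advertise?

p = 1/8

Set Firm 2's expected payoff from Advertise equal to that from Not advertise:
  Firm 2's payoff from Advertise: p·(-8) + (1−p)·(-2) = -6p - 2
  Firm 2's payoff from Not advertise: p·(-1) + (1−p)·(-3) = 2p - 3
  -6p - 2 = 2p - 3  ⇒  -8p = -1  ⇒  p = 1/8.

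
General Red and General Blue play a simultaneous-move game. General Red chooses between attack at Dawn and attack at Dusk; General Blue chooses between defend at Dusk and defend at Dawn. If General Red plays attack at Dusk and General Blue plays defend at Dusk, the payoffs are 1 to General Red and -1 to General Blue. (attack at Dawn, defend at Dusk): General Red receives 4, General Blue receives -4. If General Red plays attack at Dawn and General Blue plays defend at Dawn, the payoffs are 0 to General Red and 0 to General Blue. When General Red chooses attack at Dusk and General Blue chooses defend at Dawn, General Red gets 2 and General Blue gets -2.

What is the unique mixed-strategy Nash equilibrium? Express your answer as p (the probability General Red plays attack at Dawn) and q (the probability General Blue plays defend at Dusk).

p = 1/5, q = 2/5

General Blue's indifference between defend at Dusk and defend at Dawn determines General Red's mixing probability p:
  General Blue's payoff from defend at Dusk: p·(-4) + (1−p)·(-1) = -3p - 1
  General Blue's payoff from defend at Dawn: p·0 + (1−p)·(-2) = 2p - 2
  -3p - 1 = 2p - 2  ⇒  -5p = -1  ⇒  p = 1/5.
General Red's indifference between attack at Dawn and attack at Dusk determines General Blue's mixing probability q:
  General Red's payoff to attack at Dawn: q·4 + (1−q)·0 = 4q
  General Red's payoff to attack at Dusk: q·1 + (1−q)·2 = -q + 2
  4q = -q + 2  ⇒  5q = 2  ⇒  q = 2/5.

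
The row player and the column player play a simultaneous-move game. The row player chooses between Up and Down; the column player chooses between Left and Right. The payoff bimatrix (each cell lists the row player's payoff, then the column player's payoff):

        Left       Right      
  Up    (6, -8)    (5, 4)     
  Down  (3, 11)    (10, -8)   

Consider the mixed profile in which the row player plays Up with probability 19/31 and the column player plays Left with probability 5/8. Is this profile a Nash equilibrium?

Check the column player's indifference given the row player's mix p = 19/31:
  payoff from Left = -20/31; payoff from Right = -20/31 — equal.
Check the row player's indifference given the column player's mix q = 5/8:
  payoff from Up = 45/8; payoff from Down = 45/8 — equal.
Both players are indifferent, so neither can profitably deviate.

Yes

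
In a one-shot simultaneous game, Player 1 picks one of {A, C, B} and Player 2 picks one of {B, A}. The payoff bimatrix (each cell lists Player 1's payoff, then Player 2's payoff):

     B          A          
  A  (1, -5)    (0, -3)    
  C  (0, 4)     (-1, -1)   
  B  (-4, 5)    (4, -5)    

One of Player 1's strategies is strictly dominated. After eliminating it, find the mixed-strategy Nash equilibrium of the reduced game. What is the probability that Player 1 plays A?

Player 1's strategy C is strictly dominated by A: 1 > 0 and 0 > -1. Eliminate C.
Set Player 2's expected payoff from B equal to that from A:
  Player 2's payoff from B: p·(-5) + (1−p)·5 = -10p + 5
  Player 2's payoff from A: p·(-3) + (1−p)·(-5) = 2p - 5
  -10p + 5 = 2p - 5  ⇒  -12p = -10  ⇒  p = 5/6.

p = 5/6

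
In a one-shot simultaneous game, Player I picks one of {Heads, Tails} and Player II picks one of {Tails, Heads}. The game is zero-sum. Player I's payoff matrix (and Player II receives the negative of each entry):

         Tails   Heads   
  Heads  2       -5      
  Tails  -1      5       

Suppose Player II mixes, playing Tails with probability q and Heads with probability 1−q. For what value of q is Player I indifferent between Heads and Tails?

In a mixed equilibrium Player I is indifferent between Heads and Tails; this condition fixes q.
  Player I's payoff to Heads: q·2 + (1−q)·(-5) = 7q - 5
  Player I's payoff to Tails: q·(-1) + (1−q)·5 = -6q + 5
  7q - 5 = -6q + 5  ⇒  13q = 10  ⇒  q = 10/13.

q = 10/13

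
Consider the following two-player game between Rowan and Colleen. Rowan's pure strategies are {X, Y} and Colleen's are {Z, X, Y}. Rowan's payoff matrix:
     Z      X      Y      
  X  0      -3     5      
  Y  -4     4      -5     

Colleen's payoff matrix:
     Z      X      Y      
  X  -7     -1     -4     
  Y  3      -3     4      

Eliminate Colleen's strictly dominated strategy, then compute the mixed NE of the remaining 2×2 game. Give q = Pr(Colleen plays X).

q = 10/17

Colleen's strategy Z is strictly dominated by Y: -4 > -7 and 4 > 3. Eliminate Z.
In a mixed equilibrium Rowan is indifferent between X and Y; this condition fixes q.
  Rowan's expected payoff from X: q·(-3) + (1−q)·5 = -8q + 5
  Rowan's expected payoff from Y: q·4 + (1−q)·(-5) = 9q - 5
  -8q + 5 = 9q - 5  ⇒  -17q = -10  ⇒  q = 10/17.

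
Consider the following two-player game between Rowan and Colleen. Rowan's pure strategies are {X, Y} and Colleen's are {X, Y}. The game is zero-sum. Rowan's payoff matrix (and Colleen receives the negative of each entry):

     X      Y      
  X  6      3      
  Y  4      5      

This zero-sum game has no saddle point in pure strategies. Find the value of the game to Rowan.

In a mixed equilibrium Rowan is indifferent between X and Y; this condition fixes q.
  Rowan's payoff to X: q·6 + (1−q)·3 = 3q + 3
  Rowan's payoff to Y: q·4 + (1−q)·5 = -q + 5
  3q + 3 = -q + 5  ⇒  4q = 2  ⇒  q = 1/2.
The value is Rowan's expected payoff against this mix (using X): (1/2)·6 + (1/2)·3 = 9/2.

v = 9/2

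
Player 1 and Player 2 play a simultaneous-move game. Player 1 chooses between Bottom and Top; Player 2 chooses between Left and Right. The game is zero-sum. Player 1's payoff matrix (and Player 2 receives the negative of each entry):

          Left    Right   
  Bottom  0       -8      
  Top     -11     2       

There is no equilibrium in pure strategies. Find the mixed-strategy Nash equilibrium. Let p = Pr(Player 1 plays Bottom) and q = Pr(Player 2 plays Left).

p = 13/21, q = 10/21

For Player 2 to be willing to mix, Player 2 must be indifferent between Left and Right, which pins down Player 1's mix.
  Player 2's payoff from Left: p·0 + (1−p)·11 = -11p + 11
  Player 2's payoff from Right: p·8 + (1−p)·(-2) = 10p - 2
  -11p + 11 = 10p - 2  ⇒  -21p = -13  ⇒  p = 13/21.
Player 1's indifference between Bottom and Top determines Player 2's mixing probability q:
  Player 1's payoff from Bottom: q·0 + (1−q)·(-8) = 8q - 8
  Player 1's payoff from Top: q·(-11) + (1−q)·2 = -13q + 2
  8q - 8 = -13q + 2  ⇒  21q = 10  ⇒  q = 10/21.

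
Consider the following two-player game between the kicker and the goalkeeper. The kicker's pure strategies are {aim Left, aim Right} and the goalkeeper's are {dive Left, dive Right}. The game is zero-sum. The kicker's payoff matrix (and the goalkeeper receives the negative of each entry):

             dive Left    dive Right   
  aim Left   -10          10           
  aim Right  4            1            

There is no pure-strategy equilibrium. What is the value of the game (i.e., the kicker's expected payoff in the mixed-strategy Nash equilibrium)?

The kicker's indifference between aim Left and aim Right determines the goalkeeper's mixing probability q:
  the kicker's payoff to aim Left: q·(-10) + (1−q)·10 = -20q + 10
  the kicker's payoff to aim Right: q·4 + (1−q)·1 = 3q + 1
  -20q + 10 = 3q + 1  ⇒  -23q = -9  ⇒  q = 9/23.
The value is the kicker's expected payoff against this mix (using aim Left): (9/23)·(-10) + (14/23)·10 = 50/23.

v = 50/23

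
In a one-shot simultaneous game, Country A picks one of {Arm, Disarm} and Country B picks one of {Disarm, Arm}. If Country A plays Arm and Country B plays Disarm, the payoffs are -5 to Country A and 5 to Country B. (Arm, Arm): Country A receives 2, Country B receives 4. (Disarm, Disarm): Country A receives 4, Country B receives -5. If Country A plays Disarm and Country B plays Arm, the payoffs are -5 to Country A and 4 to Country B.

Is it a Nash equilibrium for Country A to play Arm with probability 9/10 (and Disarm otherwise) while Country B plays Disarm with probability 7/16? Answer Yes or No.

Yes

Check Country B's indifference given Country A's mix p = 9/10:
  payoff from Disarm = 4; payoff from Arm = 4 — equal.
Check Country A's indifference given Country B's mix q = 7/16:
  payoff from Arm = -17/16; payoff from Disarm = -17/16 — equal.
Both players are indifferent, so neither can profitably deviate.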